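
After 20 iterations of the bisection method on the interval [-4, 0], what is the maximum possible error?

Bisection error bound: |error| ≤ (b-a)/2^n
|error| ≤ (0 - (-4))/2^20 = 4/2^20
|error| ≤ 0.0000038147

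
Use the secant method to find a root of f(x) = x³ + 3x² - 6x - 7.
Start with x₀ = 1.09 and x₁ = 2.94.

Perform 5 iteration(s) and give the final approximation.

f(x) = x³ + 3x² - 6x - 7
x₀ = 1.09, x₁ = 2.94

Secant formula: x_{n+1} = x_n - f(x_n)(x_n - x_{n-1})/(f(x_n) - f(x_{n-1}))

Iteration 1:
  f(1.090000) = -8.680671
  f(2.940000) = 26.702984
  x_2 = 2.940000 - 26.702984×(2.940000 - 1.090000)/(26.702984 - (-8.680671))
       = 1.543860
Iteration 2:
  f(2.940000) = 26.702984
  f(1.543860) = -5.432848
  x_3 = 1.543860 - (-5.432848)×(1.543860 - 2.940000)/(-5.432848 - 26.702984)
       = 1.779890
Iteration 3:
  f(1.543860) = -5.432848
  f(1.779890) = -2.536605
  x_4 = 1.779890 - (-2.536605)×(1.779890 - 1.543860)/(-2.536605 - (-5.432848))
       = 1.986611
Iteration 4:
  f(1.779890) = -2.536605
  f(1.986611) = 0.760613
  x_5 = 1.986611 - 0.760613×(1.986611 - 1.779890)/(0.760613 - (-2.536605))
       = 1.938924
Iteration 5:
  f(1.986611) = 0.760613
  f(1.938924) = -0.066021
  x_6 = 1.938924 - (-0.066021)×(1.938924 - 1.986611)/(-0.066021 - 0.760613)
       = 1.942733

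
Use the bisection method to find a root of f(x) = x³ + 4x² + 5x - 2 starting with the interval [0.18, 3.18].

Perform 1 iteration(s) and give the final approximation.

f(x) = x³ + 4x² + 5x - 2
Initial interval: [0.18, 3.18]

Iteration 1:
  c_1 = (0.180000 + 3.180000)/2 = 1.680000
  f(c_1) = f(1.680000) = 22.431232
  f(a) × f(c) < 0, new interval: [0.180000, 1.680000]

After 1 iteration(s), the approximation is c_1 = 1.680000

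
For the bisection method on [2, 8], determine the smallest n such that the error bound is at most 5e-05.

We need (b-a)/2^n ≤ 5e-05
(8 - 2)/2^n ≤ 5e-05
6/2^n ≤ 5e-05
2^n ≥ 120000
n ≥ log₂(120000) = 16.87
n ≥ 17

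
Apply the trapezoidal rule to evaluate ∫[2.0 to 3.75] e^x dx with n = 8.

f(x) = e^x
a = 2.0, b = 3.75, n = 8
h = (b - a)/n = 0.218750

Trapezoidal rule: (h/2)[f(x₀) + 2f(x₁) + 2f(x₂) + ... + f(xₙ)]

x_0 = 2.0000, f(x_0) = 7.389056, coefficient = 1
x_1 = 2.2188, f(x_1) = 9.195829, coefficient = 2
x_2 = 2.4375, f(x_2) = 11.444394, coefficient = 2
x_3 = 2.6562, f(x_3) = 14.242778, coefficient = 2
x_4 = 2.8750, f(x_4) = 17.725424, coefficient = 2
x_5 = 3.0938, f(x_5) = 22.059647, coefficient = 2
x_6 = 3.3125, f(x_6) = 27.453674, coefficient = 2
x_7 = 3.5312, f(x_7) = 34.166649, coefficient = 2
x_8 = 3.7500, f(x_8) = 42.521082, coefficient = 1

I ≈ (0.218750/2) × 322.486929 = 35.272008
Exact value: 35.132026
Error: 0.139982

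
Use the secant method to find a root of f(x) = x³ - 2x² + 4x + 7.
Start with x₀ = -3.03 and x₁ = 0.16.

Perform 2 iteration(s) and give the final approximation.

f(x) = x³ - 2x² + 4x + 7
x₀ = -3.03, x₁ = 0.16

Secant formula: x_{n+1} = x_n - f(x_n)(x_n - x_{n-1})/(f(x_n) - f(x_{n-1}))

Iteration 1:
  f(-3.030000) = -51.299927
  f(0.160000) = 7.592896
  x_2 = 0.160000 - 7.592896×(0.160000 - (-3.030000))/(7.592896 - (-51.299927))
       = -0.251278
Iteration 2:
  f(0.160000) = 7.592896
  f(-0.251278) = 5.852739
  x_3 = -0.251278 - 5.852739×(-0.251278 - 0.160000)/(5.852739 - 7.592896)
       = -1.634547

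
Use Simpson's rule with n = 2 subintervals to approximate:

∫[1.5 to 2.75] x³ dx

f(x) = x³
a = 1.5, b = 2.75, n = 2
h = (b - a)/n = 0.625000

Simpson's rule: (h/3)[f(x₀) + 4f(x₁) + 2f(x₂) + ... + f(xₙ)]

x_0 = 1.5000, f(x_0) = 3.375000, coefficient = 1
x_1 = 2.1250, f(x_1) = 9.595703, coefficient = 4
x_2 = 2.7500, f(x_2) = 20.796875, coefficient = 1

I ≈ (0.625000/3) × 62.554688 = 13.032227
Exact value: 13.032227
Error: 0.000000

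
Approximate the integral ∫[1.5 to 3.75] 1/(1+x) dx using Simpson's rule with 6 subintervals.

f(x) = 1/(1+x)
a = 1.5, b = 3.75, n = 6
h = (b - a)/n = 0.375000

Simpson's rule: (h/3)[f(x₀) + 4f(x₁) + 2f(x₂) + ... + f(xₙ)]

x_0 = 1.5000, f(x_0) = 0.400000, coefficient = 1
x_1 = 1.8750, f(x_1) = 0.347826, coefficient = 4
x_2 = 2.2500, f(x_2) = 0.307692, coefficient = 2
x_3 = 2.6250, f(x_3) = 0.275862, coefficient = 4
x_4 = 3.0000, f(x_4) = 0.250000, coefficient = 2
x_5 = 3.3750, f(x_5) = 0.228571, coefficient = 4
x_6 = 3.7500, f(x_6) = 0.210526, coefficient = 1

I ≈ (0.375000/3) × 5.134949 = 0.641869
Exact value: 0.641854
Error: 0.000015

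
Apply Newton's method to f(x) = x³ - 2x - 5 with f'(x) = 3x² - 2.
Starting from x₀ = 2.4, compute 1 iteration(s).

f(x) = x³ - 2x - 5
f'(x) = 3x² - 2
x₀ = 2.4

Newton-Raphson formula: x_{n+1} = x_n - f(x_n)/f'(x_n)

Iteration 1:
  f(2.400000) = 4.024000
  f'(2.400000) = 15.280000
  x_1 = 2.400000 - 4.024000/15.280000 = 2.136649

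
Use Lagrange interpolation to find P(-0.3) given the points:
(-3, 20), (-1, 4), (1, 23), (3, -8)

Lagrange interpolation formula:
P(x) = Σ yᵢ × Lᵢ(x)
where Lᵢ(x) = Π_{j≠i} (x - xⱼ)/(xᵢ - xⱼ)

L_0(-0.3) = (-0.3 - (-1))/(-3 - (-1)) × (-0.3 - 1)/(-3 - 1) × (-0.3 - 3)/(-3 - 3) = -0.062562
L_1(-0.3) = (-0.3 - (-3))/(-1 - (-3)) × (-0.3 - 1)/(-1 - 1) × (-0.3 - 3)/(-1 - 3) = 0.723938
L_2(-0.3) = (-0.3 - (-3))/(1 - (-3)) × (-0.3 - (-1))/(1 - (-1)) × (-0.3 - 3)/(1 - 3) = 0.389812
L_3(-0.3) = (-0.3 - (-3))/(3 - (-3)) × (-0.3 - (-1))/(3 - (-1)) × (-0.3 - 1)/(3 - 1) = -0.051188

P(-0.3) = 20×L_0(-0.3) + 4×L_1(-0.3) + 23×L_2(-0.3) + (-8)×L_3(-0.3)
P(-0.3) = 11.019687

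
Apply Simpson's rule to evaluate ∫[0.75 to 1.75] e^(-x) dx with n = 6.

f(x) = e^(-x)
a = 0.75, b = 1.75, n = 6
h = (b - a)/n = 0.166667

Simpson's rule: (h/3)[f(x₀) + 4f(x₁) + 2f(x₂) + ... + f(xₙ)]

x_0 = 0.7500, f(x_0) = 0.472367, coefficient = 1
x_1 = 0.9167, f(x_1) = 0.399850, coefficient = 4
x_2 = 1.0833, f(x_2) = 0.338465, coefficient = 2
x_3 = 1.2500, f(x_3) = 0.286505, coefficient = 4
x_4 = 1.4167, f(x_4) = 0.242521, coefficient = 2
x_5 = 1.5833, f(x_5) = 0.205290, coefficient = 4
x_6 = 1.7500, f(x_6) = 0.173774, coefficient = 1

I ≈ (0.166667/3) × 5.374690 = 0.298594
Exact value: 0.298593
Error: 0.000001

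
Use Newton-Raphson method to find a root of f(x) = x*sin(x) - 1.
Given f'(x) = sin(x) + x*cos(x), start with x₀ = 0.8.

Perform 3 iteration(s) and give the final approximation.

f(x) = x*sin(x) - 1
f'(x) = sin(x) + x*cos(x)
x₀ = 0.8

Newton-Raphson formula: x_{n+1} = x_n - f(x_n)/f'(x_n)

Iteration 1:
  f(0.800000) = -0.426115
  f'(0.800000) = 1.274721
  x_1 = 0.800000 - (-0.426115)/1.274721 = 1.134281
Iteration 2:
  f(1.134281) = 0.027920
  f'(1.134281) = 1.385786
  x_2 = 1.134281 - 0.027920/1.385786 = 1.114134
Iteration 3:
  f(1.114134) = -0.000033
  f'(1.114134) = 1.388812
  x_3 = 1.114134 - (-0.000033)/1.388812 = 1.114157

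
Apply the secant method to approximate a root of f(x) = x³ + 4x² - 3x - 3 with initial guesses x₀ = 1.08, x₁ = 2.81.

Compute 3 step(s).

f(x) = x³ + 4x² - 3x - 3
x₀ = 1.08, x₁ = 2.81

Secant formula: x_{n+1} = x_n - f(x_n)(x_n - x_{n-1})/(f(x_n) - f(x_{n-1}))

Iteration 1:
  f(1.080000) = -0.314688
  f(2.810000) = 42.342441
  x_2 = 2.810000 - 42.342441×(2.810000 - 1.080000)/(42.342441 - (-0.314688))
       = 1.092762
Iteration 2:
  f(2.810000) = 42.342441
  f(1.092762) = -0.196868
  x_3 = 1.092762 - (-0.196868)×(1.092762 - 2.810000)/(-0.196868 - 42.342441)
       = 1.100710
Iteration 3:
  f(1.092762) = -0.196868
  f(1.100710) = -0.122304
  x_4 = 1.100710 - (-0.122304)×(1.100710 - 1.092762)/(-0.122304 - (-0.196868))
       = 1.113745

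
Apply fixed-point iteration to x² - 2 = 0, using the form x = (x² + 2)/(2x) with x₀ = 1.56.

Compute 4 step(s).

Equation: x² - 2 = 0
Fixed-point form: x = (x² + 2)/(2x)
x₀ = 1.56

x_1 = g(1.560000) = 1.421026
x_2 = g(1.421026) = 1.414230
x_3 = g(1.414230) = 1.414214
x_4 = g(1.414214) = 1.414214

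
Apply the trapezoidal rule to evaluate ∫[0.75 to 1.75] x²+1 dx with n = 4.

f(x) = x²+1
a = 0.75, b = 1.75, n = 4
h = (b - a)/n = 0.250000

Trapezoidal rule: (h/2)[f(x₀) + 2f(x₁) + 2f(x₂) + ... + f(xₙ)]

x_0 = 0.7500, f(x_0) = 1.562500, coefficient = 1
x_1 = 1.0000, f(x_1) = 2.000000, coefficient = 2
x_2 = 1.2500, f(x_2) = 2.562500, coefficient = 2
x_3 = 1.5000, f(x_3) = 3.250000, coefficient = 2
x_4 = 1.7500, f(x_4) = 4.062500, coefficient = 1

I ≈ (0.250000/2) × 21.250000 = 2.656250
Exact value: 2.645833
Error: 0.010417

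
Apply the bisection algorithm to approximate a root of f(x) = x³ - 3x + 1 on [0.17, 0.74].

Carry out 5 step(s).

f(x) = x³ - 3x + 1
Initial interval: [0.17, 0.74]

Iteration 1:
  c_1 = (0.170000 + 0.740000)/2 = 0.455000
  f(c_1) = f(0.455000) = -0.270804
  f(a) × f(c) < 0, new interval: [0.170000, 0.455000]
Iteration 2:
  c_2 = (0.170000 + 0.455000)/2 = 0.312500
  f(c_2) = f(0.312500) = 0.093018
  f(a) × f(c) ≥ 0, new interval: [0.312500, 0.455000]
Iteration 3:
  c_3 = (0.312500 + 0.455000)/2 = 0.383750
  f(c_3) = f(0.383750) = -0.094737
  f(a) × f(c) < 0, new interval: [0.312500, 0.383750]
Iteration 4:
  c_4 = (0.312500 + 0.383750)/2 = 0.348125
  f(c_4) = f(0.348125) = -0.002185
  f(a) × f(c) < 0, new interval: [0.312500, 0.348125]
Iteration 5:
  c_5 = (0.312500 + 0.348125)/2 = 0.330313
  f(c_5) = f(0.330313) = 0.045102
  f(a) × f(c) ≥ 0, new interval: [0.330313, 0.348125]

After 5 iteration(s), the approximation is c_5 = 0.330313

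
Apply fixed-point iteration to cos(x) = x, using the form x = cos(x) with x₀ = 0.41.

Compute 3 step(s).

Equation: cos(x) = x
Fixed-point form: x = cos(x)
x₀ = 0.41

x_1 = g(0.410000) = 0.917121
x_2 = g(0.917121) = 0.608108
x_3 = g(0.608108) = 0.820730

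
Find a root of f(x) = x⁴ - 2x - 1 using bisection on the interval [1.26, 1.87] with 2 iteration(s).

f(x) = x⁴ - 2x - 1
Initial interval: [1.26, 1.87]

Iteration 1:
  c_1 = (1.260000 + 1.870000)/2 = 1.565000
  f(c_1) = f(1.565000) = 1.868703
  f(a) × f(c) < 0, new interval: [1.260000, 1.565000]
Iteration 2:
  c_2 = (1.260000 + 1.565000)/2 = 1.412500
  f(c_2) = f(1.412500) = 0.155648
  f(a) × f(c) < 0, new interval: [1.260000, 1.412500]

After 2 iteration(s), the approximation is c_2 = 1.412500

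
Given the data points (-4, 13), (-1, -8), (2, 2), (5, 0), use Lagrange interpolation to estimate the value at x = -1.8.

Lagrange interpolation formula:
P(x) = Σ yᵢ × Lᵢ(x)
where Lᵢ(x) = Π_{j≠i} (x - xⱼ)/(xᵢ - xⱼ)

L_0(-1.8) = (-1.8 - (-1))/(-4 - (-1)) × (-1.8 - 2)/(-4 - 2) × (-1.8 - 5)/(-4 - 5) = 0.127605
L_1(-1.8) = (-1.8 - (-4))/(-1 - (-4)) × (-1.8 - 2)/(-1 - 2) × (-1.8 - 5)/(-1 - 5) = 1.052741
L_2(-1.8) = (-1.8 - (-4))/(2 - (-4)) × (-1.8 - (-1))/(2 - (-1)) × (-1.8 - 5)/(2 - 5) = -0.221630
L_3(-1.8) = (-1.8 - (-4))/(5 - (-4)) × (-1.8 - (-1))/(5 - (-1)) × (-1.8 - 2)/(5 - 2) = 0.041284

P(-1.8) = 13×L_0(-1.8) + (-8)×L_1(-1.8) + 2×L_2(-1.8) + 0×L_3(-1.8)
P(-1.8) = -7.206321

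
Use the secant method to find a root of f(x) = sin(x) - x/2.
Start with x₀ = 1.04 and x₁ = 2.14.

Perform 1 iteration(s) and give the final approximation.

f(x) = sin(x) - x/2
x₀ = 1.04, x₁ = 2.14

Secant formula: x_{n+1} = x_n - f(x_n)(x_n - x_{n-1})/(f(x_n) - f(x_{n-1}))

Iteration 1:
  f(1.040000) = 0.342404
  f(2.140000) = -0.227670
  x_2 = 2.140000 - (-0.227670)×(2.140000 - 1.040000)/(-0.227670 - 0.342404)
       = 1.700695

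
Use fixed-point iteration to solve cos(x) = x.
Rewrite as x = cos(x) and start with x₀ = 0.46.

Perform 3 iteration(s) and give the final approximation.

Equation: cos(x) = x
Fixed-point form: x = cos(x)
x₀ = 0.46

x_1 = g(0.460000) = 0.896052
x_2 = g(0.896052) = 0.624697
x_3 = g(0.624697) = 0.811140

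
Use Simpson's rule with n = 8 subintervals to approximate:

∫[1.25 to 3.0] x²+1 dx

f(x) = x²+1
a = 1.25, b = 3.0, n = 8
h = (b - a)/n = 0.218750

Simpson's rule: (h/3)[f(x₀) + 4f(x₁) + 2f(x₂) + ... + f(xₙ)]

x_0 = 1.2500, f(x_0) = 2.562500, coefficient = 1
x_1 = 1.4688, f(x_1) = 3.157227, coefficient = 4
x_2 = 1.6875, f(x_2) = 3.847656, coefficient = 2
x_3 = 1.9062, f(x_3) = 4.633789, coefficient = 4
x_4 = 2.1250, f(x_4) = 5.515625, coefficient = 2
x_5 = 2.3438, f(x_5) = 6.493164, coefficient = 4
x_6 = 2.5625, f(x_6) = 7.566406, coefficient = 2
x_7 = 2.7812, f(x_7) = 8.735352, coefficient = 4
x_8 = 3.0000, f(x_8) = 10.000000, coefficient = 1

I ≈ (0.218750/3) × 138.500000 = 10.098958
Exact value: 10.098958
Error: 0.000000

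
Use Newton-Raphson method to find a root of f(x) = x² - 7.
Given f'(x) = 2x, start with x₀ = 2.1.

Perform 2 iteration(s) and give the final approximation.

f(x) = x² - 7
f'(x) = 2x
x₀ = 2.1

Newton-Raphson formula: x_{n+1} = x_n - f(x_n)/f'(x_n)

Iteration 1:
  f(2.100000) = -2.590000
  f'(2.100000) = 4.200000
  x_1 = 2.100000 - (-2.590000)/4.200000 = 2.716667
Iteration 2:
  f(2.716667) = 0.380278
  f'(2.716667) = 5.433333
  x_2 = 2.716667 - 0.380278/5.433333 = 2.646677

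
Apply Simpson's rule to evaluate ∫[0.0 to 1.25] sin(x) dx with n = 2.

f(x) = sin(x)
a = 0.0, b = 1.25, n = 2
h = (b - a)/n = 0.625000

Simpson's rule: (h/3)[f(x₀) + 4f(x₁) + 2f(x₂) + ... + f(xₙ)]

x_0 = 0.0000, f(x_0) = 0.000000, coefficient = 1
x_1 = 0.6250, f(x_1) = 0.585097, coefficient = 4
x_2 = 1.2500, f(x_2) = 0.948985, coefficient = 1

I ≈ (0.625000/3) × 3.289374 = 0.685286
Exact value: 0.684678
Error: 0.000609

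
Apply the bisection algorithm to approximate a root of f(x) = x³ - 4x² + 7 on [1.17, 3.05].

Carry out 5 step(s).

f(x) = x³ - 4x² + 7
Initial interval: [1.17, 3.05]

Iteration 1:
  c_1 = (1.170000 + 3.050000)/2 = 2.110000
  f(c_1) = f(2.110000) = -1.414469
  f(a) × f(c) < 0, new interval: [1.170000, 2.110000]
Iteration 2:
  c_2 = (1.170000 + 2.110000)/2 = 1.640000
  f(c_2) = f(1.640000) = 0.652544
  f(a) × f(c) ≥ 0, new interval: [1.640000, 2.110000]
Iteration 3:
  c_3 = (1.640000 + 2.110000)/2 = 1.875000
  f(c_3) = f(1.875000) = -0.470703
  f(a) × f(c) < 0, new interval: [1.640000, 1.875000]
Iteration 4:
  c_4 = (1.640000 + 1.875000)/2 = 1.757500
  f(c_4) = f(1.757500) = 0.073352
  f(a) × f(c) ≥ 0, new interval: [1.757500, 1.875000]
Iteration 5:
  c_5 = (1.757500 + 1.875000)/2 = 1.816250
  f(c_5) = f(1.816250) = -0.203676
  f(a) × f(c) < 0, new interval: [1.757500, 1.816250]

After 5 iteration(s), the approximation is c_5 = 1.816250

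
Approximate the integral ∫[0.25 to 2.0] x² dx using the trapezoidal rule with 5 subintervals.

f(x) = x²
a = 0.25, b = 2.0, n = 5
h = (b - a)/n = 0.350000

Trapezoidal rule: (h/2)[f(x₀) + 2f(x₁) + 2f(x₂) + ... + f(xₙ)]

x_0 = 0.2500, f(x_0) = 0.062500, coefficient = 1
x_1 = 0.6000, f(x_1) = 0.360000, coefficient = 2
x_2 = 0.9500, f(x_2) = 0.902500, coefficient = 2
x_3 = 1.3000, f(x_3) = 1.690000, coefficient = 2
x_4 = 1.6500, f(x_4) = 2.722500, coefficient = 2
x_5 = 2.0000, f(x_5) = 4.000000, coefficient = 1

I ≈ (0.350000/2) × 15.412500 = 2.697187
Exact value: 2.661458
Error: 0.035729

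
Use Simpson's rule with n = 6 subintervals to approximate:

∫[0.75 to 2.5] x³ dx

f(x) = x³
a = 0.75, b = 2.5, n = 6
h = (b - a)/n = 0.291667

Simpson's rule: (h/3)[f(x₀) + 4f(x₁) + 2f(x₂) + ... + f(xₙ)]

x_0 = 0.7500, f(x_0) = 0.421875, coefficient = 1
x_1 = 1.0417, f(x_1) = 1.130281, coefficient = 4
x_2 = 1.3333, f(x_2) = 2.370370, coefficient = 2
x_3 = 1.6250, f(x_3) = 4.291016, coefficient = 4
x_4 = 1.9167, f(x_4) = 7.041088, coefficient = 2
x_5 = 2.2083, f(x_5) = 10.769459, coefficient = 4
x_6 = 2.5000, f(x_6) = 15.625000, coefficient = 1

I ≈ (0.291667/3) × 99.632813 = 9.686523
Exact value: 9.686523
Error: 0.000000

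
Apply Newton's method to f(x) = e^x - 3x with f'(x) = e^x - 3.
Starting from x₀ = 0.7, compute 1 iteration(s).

f(x) = e^x - 3x
f'(x) = e^x - 3
x₀ = 0.7

Newton-Raphson formula: x_{n+1} = x_n - f(x_n)/f'(x_n)

Iteration 1:
  f(0.700000) = -0.086247
  f'(0.700000) = -0.986247
  x_1 = 0.700000 - (-0.086247)/(-0.986247) = 0.612550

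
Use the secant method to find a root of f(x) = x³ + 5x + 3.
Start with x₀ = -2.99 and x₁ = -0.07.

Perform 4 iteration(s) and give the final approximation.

f(x) = x³ + 5x + 3
x₀ = -2.99, x₁ = -0.07

Secant formula: x_{n+1} = x_n - f(x_n)(x_n - x_{n-1})/(f(x_n) - f(x_{n-1}))

Iteration 1:
  f(-2.990000) = -38.680899
  f(-0.070000) = 2.649657
  x_2 = -0.070000 - 2.649657×(-0.070000 - (-2.990000))/(2.649657 - (-38.680899))
       = -0.257198
Iteration 2:
  f(-0.070000) = 2.649657
  f(-0.257198) = 1.696996
  x_3 = -0.257198 - 1.696996×(-0.257198 - (-0.070000))/(1.696996 - 2.649657)
       = -0.590658
Iteration 3:
  f(-0.257198) = 1.696996
  f(-0.590658) = -0.159357
  x_4 = -0.590658 - (-0.159357)×(-0.590658 - (-0.257198))/(-0.159357 - 1.696996)
       = -0.562032
Iteration 4:
  f(-0.590658) = -0.159357
  f(-0.562032) = 0.012303
  x_5 = -0.562032 - 0.012303×(-0.562032 - (-0.590658))/(0.012303 - (-0.159357))
       = -0.564084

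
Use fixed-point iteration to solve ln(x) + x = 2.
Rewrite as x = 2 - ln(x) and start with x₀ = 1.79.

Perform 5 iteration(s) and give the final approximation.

Equation: ln(x) + x = 2
Fixed-point form: x = 2 - ln(x)
x₀ = 1.79

x_1 = g(1.790000) = 1.417784
x_2 = g(1.417784) = 1.650905
x_3 = g(1.650905) = 1.498677
x_4 = g(1.498677) = 1.595418
x_5 = g(1.595418) = 1.532865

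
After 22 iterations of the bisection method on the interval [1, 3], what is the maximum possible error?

Bisection error bound: |error| ≤ (b-a)/2^n
|error| ≤ (3 - 1)/2^22 = 2/2^22
|error| ≤ 0.0000004768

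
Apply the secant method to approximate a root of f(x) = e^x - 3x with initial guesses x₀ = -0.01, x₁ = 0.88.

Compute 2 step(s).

f(x) = e^x - 3x
x₀ = -0.01, x₁ = 0.88

Secant formula: x_{n+1} = x_n - f(x_n)(x_n - x_{n-1})/(f(x_n) - f(x_{n-1}))

Iteration 1:
  f(-0.010000) = 1.020050
  f(0.880000) = -0.229100
  x_2 = 0.880000 - (-0.229100)×(0.880000 - (-0.010000))/(-0.229100 - 1.020050)
       = 0.716770
Iteration 2:
  f(0.880000) = -0.229100
  f(0.716770) = -0.102502
  x_3 = 0.716770 - (-0.102502)×(0.716770 - 0.880000)/(-0.102502 - (-0.229100))
       = 0.584609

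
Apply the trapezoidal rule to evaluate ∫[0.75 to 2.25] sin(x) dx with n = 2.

f(x) = sin(x)
a = 0.75, b = 2.25, n = 2
h = (b - a)/n = 0.750000

Trapezoidal rule: (h/2)[f(x₀) + 2f(x₁) + 2f(x₂) + ... + f(xₙ)]

x_0 = 0.7500, f(x_0) = 0.681639, coefficient = 1
x_1 = 1.5000, f(x_1) = 0.997495, coefficient = 2
x_2 = 2.2500, f(x_2) = 0.778073, coefficient = 1

I ≈ (0.750000/2) × 3.454702 = 1.295513
Exact value: 1.359862
Error: 0.064349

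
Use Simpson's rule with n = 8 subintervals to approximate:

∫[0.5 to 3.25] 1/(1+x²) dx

f(x) = 1/(1+x²)
a = 0.5, b = 3.25, n = 8
h = (b - a)/n = 0.343750

Simpson's rule: (h/3)[f(x₀) + 4f(x₁) + 2f(x₂) + ... + f(xₙ)]

x_0 = 0.5000, f(x_0) = 0.800000, coefficient = 1
x_1 = 0.8438, f(x_1) = 0.584141, coefficient = 4
x_2 = 1.1875, f(x_2) = 0.414911, coefficient = 2
x_3 = 1.5312, f(x_3) = 0.298978, coefficient = 4
x_4 = 1.8750, f(x_4) = 0.221453, coefficient = 2
x_5 = 2.2188, f(x_5) = 0.168838, coefficient = 4
x_6 = 2.5625, f(x_6) = 0.132163, coefficient = 2
x_7 = 2.9062, f(x_7) = 0.105862, coefficient = 4
x_8 = 3.2500, f(x_8) = 0.086486, coefficient = 1

I ≈ (0.343750/3) × 7.054816 = 0.808364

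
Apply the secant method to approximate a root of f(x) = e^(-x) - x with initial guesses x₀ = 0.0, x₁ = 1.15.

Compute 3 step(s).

f(x) = e^(-x) - x
x₀ = 0.0, x₁ = 1.15

Secant formula: x_{n+1} = x_n - f(x_n)(x_n - x_{n-1})/(f(x_n) - f(x_{n-1}))

Iteration 1:
  f(0.000000) = 1.000000
  f(1.150000) = -0.833363
  x_2 = 1.150000 - (-0.833363)×(1.150000 - 0.000000)/(-0.833363 - 1.000000)
       = 0.627262
Iteration 2:
  f(1.150000) = -0.833363
  f(0.627262) = -0.093211
  x_3 = 0.627262 - (-0.093211)×(0.627262 - 1.150000)/(-0.093211 - (-0.833363))
       = 0.561432
Iteration 3:
  f(0.627262) = -0.093211
  f(0.561432) = 0.008960
  x_4 = 0.561432 - 0.008960×(0.561432 - 0.627262)/(0.008960 - (-0.093211))
       = 0.567205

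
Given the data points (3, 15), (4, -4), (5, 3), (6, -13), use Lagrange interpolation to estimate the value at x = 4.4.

Lagrange interpolation formula:
P(x) = Σ yᵢ × Lᵢ(x)
where Lᵢ(x) = Π_{j≠i} (x - xⱼ)/(xᵢ - xⱼ)

L_0(4.4) = (4.4 - 4)/(3 - 4) × (4.4 - 5)/(3 - 5) × (4.4 - 6)/(3 - 6) = -0.064000
L_1(4.4) = (4.4 - 3)/(4 - 3) × (4.4 - 5)/(4 - 5) × (4.4 - 6)/(4 - 6) = 0.672000
L_2(4.4) = (4.4 - 3)/(5 - 3) × (4.4 - 4)/(5 - 4) × (4.4 - 6)/(5 - 6) = 0.448000
L_3(4.4) = (4.4 - 3)/(6 - 3) × (4.4 - 4)/(6 - 4) × (4.4 - 5)/(6 - 5) = -0.056000

P(4.4) = 15×L_0(4.4) + (-4)×L_1(4.4) + 3×L_2(4.4) + (-13)×L_3(4.4)
P(4.4) = -1.576000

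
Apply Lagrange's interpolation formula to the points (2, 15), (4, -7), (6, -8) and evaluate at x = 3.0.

Lagrange interpolation formula:
P(x) = Σ yᵢ × Lᵢ(x)
where Lᵢ(x) = Π_{j≠i} (x - xⱼ)/(xᵢ - xⱼ)

L_0(3.0) = (3.0 - 4)/(2 - 4) × (3.0 - 6)/(2 - 6) = 0.375000
L_1(3.0) = (3.0 - 2)/(4 - 2) × (3.0 - 6)/(4 - 6) = 0.750000
L_2(3.0) = (3.0 - 2)/(6 - 2) × (3.0 - 4)/(6 - 4) = -0.125000

P(3.0) = 15×L_0(3.0) + (-7)×L_1(3.0) + (-8)×L_2(3.0)
P(3.0) = 1.375000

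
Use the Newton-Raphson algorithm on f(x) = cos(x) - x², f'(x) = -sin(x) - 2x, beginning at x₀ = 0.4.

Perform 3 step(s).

f(x) = cos(x) - x²
f'(x) = -sin(x) - 2x
x₀ = 0.4

Newton-Raphson formula: x_{n+1} = x_n - f(x_n)/f'(x_n)

Iteration 1:
  f(0.400000) = 0.761061
  f'(0.400000) = -1.189418
  x_1 = 0.400000 - 0.761061/(-1.189418) = 1.039860
Iteration 2:
  f(1.039860) = -0.574967
  f'(1.039860) = -2.942053
  x_2 = 1.039860 - (-0.574967)/(-2.942053) = 0.844429
Iteration 3:
  f(0.844429) = -0.048902
  f'(0.844429) = -2.436450
  x_3 = 0.844429 - (-0.048902)/(-2.436450) = 0.824358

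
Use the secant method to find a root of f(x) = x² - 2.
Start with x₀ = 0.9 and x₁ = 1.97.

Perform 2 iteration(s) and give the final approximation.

f(x) = x² - 2
x₀ = 0.9, x₁ = 1.97

Secant formula: x_{n+1} = x_n - f(x_n)(x_n - x_{n-1})/(f(x_n) - f(x_{n-1}))

Iteration 1:
  f(0.900000) = -1.190000
  f(1.970000) = 1.880900
  x_2 = 1.970000 - 1.880900×(1.970000 - 0.900000)/(1.880900 - (-1.190000))
       = 1.314634
Iteration 2:
  f(1.970000) = 1.880900
  f(1.314634) = -0.271737
  x_3 = 1.314634 - (-0.271737)×(1.314634 - 1.970000)/(-0.271737 - 1.880900)
       = 1.397364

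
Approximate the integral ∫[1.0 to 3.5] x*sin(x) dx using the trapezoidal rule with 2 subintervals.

f(x) = x*sin(x)
a = 1.0, b = 3.5, n = 2
h = (b - a)/n = 1.250000

Trapezoidal rule: (h/2)[f(x₀) + 2f(x₁) + 2f(x₂) + ... + f(xₙ)]

x_0 = 1.0000, f(x_0) = 0.841471, coefficient = 1
x_1 = 2.2500, f(x_1) = 1.750665, coefficient = 2
x_2 = 3.5000, f(x_2) = -1.227741, coefficient = 1

I ≈ (1.250000/2) × 3.115059 = 1.946912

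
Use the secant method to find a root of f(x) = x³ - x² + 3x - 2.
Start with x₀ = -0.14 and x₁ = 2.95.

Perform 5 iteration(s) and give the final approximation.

f(x) = x³ - x² + 3x - 2
x₀ = -0.14, x₁ = 2.95

Secant formula: x_{n+1} = x_n - f(x_n)(x_n - x_{n-1})/(f(x_n) - f(x_{n-1}))

Iteration 1:
  f(-0.140000) = -2.442344
  f(2.950000) = 23.819875
  x_2 = 2.950000 - 23.819875×(2.950000 - (-0.140000))/(23.819875 - (-2.442344))
       = 0.147365
Iteration 2:
  f(2.950000) = 23.819875
  f(0.147365) = -1.576421
  x_3 = 0.147365 - (-1.576421)×(0.147365 - 2.950000)/(-1.576421 - 23.819875)
       = 0.321333
Iteration 3:
  f(0.147365) = -1.576421
  f(0.321333) = -1.106078
  x_4 = 0.321333 - (-1.106078)×(0.321333 - 0.147365)/(-1.106078 - (-1.576421))
       = 0.730442
Iteration 4:
  f(0.321333) = -1.106078
  f(0.730442) = 0.047503
  x_5 = 0.730442 - 0.047503×(0.730442 - 0.321333)/(0.047503 - (-1.106078))
       = 0.713595
Iteration 5:
  f(0.730442) = 0.047503
  f(0.713595) = -0.005058
  x_6 = 0.713595 - (-0.005058)×(0.713595 - 0.730442)/(-0.005058 - 0.047503)
       = 0.715216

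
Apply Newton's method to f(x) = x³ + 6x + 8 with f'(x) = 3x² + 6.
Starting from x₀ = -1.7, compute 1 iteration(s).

f(x) = x³ + 6x + 8
f'(x) = 3x² + 6
x₀ = -1.7

Newton-Raphson formula: x_{n+1} = x_n - f(x_n)/f'(x_n)

Iteration 1:
  f(-1.700000) = -7.113000
  f'(-1.700000) = 14.670000
  x_1 = -1.700000 - (-7.113000)/14.670000 = -1.215133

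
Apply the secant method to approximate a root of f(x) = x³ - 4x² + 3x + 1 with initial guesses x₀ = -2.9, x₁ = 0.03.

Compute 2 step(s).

f(x) = x³ - 4x² + 3x + 1
x₀ = -2.9, x₁ = 0.03

Secant formula: x_{n+1} = x_n - f(x_n)(x_n - x_{n-1})/(f(x_n) - f(x_{n-1}))

Iteration 1:
  f(-2.900000) = -65.729000
  f(0.030000) = 1.086427
  x_2 = 0.030000 - 1.086427×(0.030000 - (-2.900000))/(1.086427 - (-65.729000))
       = -0.017642
Iteration 2:
  f(0.030000) = 1.086427
  f(-0.017642) = 0.945823
  x_3 = -0.017642 - 0.945823×(-0.017642 - 0.030000)/(0.945823 - 1.086427)
       = -0.338124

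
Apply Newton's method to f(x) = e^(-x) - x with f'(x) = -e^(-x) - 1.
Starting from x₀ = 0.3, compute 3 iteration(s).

f(x) = e^(-x) - x
f'(x) = -e^(-x) - 1
x₀ = 0.3

Newton-Raphson formula: x_{n+1} = x_n - f(x_n)/f'(x_n)

Iteration 1:
  f(0.300000) = 0.440818
  f'(0.300000) = -1.740818
  x_1 = 0.300000 - 0.440818/(-1.740818) = 0.553225
Iteration 2:
  f(0.553225) = 0.021868
  f'(0.553225) = -1.575092
  x_2 = 0.553225 - 0.021868/(-1.575092) = 0.567108
Iteration 3:
  f(0.567108) = 0.000055
  f'(0.567108) = -1.567163
  x_3 = 0.567108 - 0.000055/(-1.567163) = 0.567143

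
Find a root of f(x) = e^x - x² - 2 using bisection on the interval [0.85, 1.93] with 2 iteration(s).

f(x) = e^x - x² - 2
Initial interval: [0.85, 1.93]

Iteration 1:
  c_1 = (0.850000 + 1.930000)/2 = 1.390000
  f(c_1) = f(1.390000) = 0.082750
  f(a) × f(c) < 0, new interval: [0.850000, 1.390000]
Iteration 2:
  c_2 = (0.850000 + 1.390000)/2 = 1.120000
  f(c_2) = f(1.120000) = -0.189546
  f(a) × f(c) ≥ 0, new interval: [1.120000, 1.390000]

After 2 iteration(s), the approximation is c_2 = 1.120000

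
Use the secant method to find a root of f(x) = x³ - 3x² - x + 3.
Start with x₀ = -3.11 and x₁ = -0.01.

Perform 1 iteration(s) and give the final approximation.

f(x) = x³ - 3x² - x + 3
x₀ = -3.11, x₁ = -0.01

Secant formula: x_{n+1} = x_n - f(x_n)(x_n - x_{n-1})/(f(x_n) - f(x_{n-1}))

Iteration 1:
  f(-3.110000) = -52.986531
  f(-0.010000) = 3.009699
  x_2 = -0.010000 - 3.009699×(-0.010000 - (-3.110000))/(3.009699 - (-52.986531))
       = -0.176620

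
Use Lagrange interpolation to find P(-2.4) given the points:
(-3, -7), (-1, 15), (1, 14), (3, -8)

Lagrange interpolation formula:
P(x) = Σ yᵢ × Lᵢ(x)
where Lᵢ(x) = Π_{j≠i} (x - xⱼ)/(xᵢ - xⱼ)

L_0(-2.4) = (-2.4 - (-1))/(-3 - (-1)) × (-2.4 - 1)/(-3 - 1) × (-2.4 - 3)/(-3 - 3) = 0.535500
L_1(-2.4) = (-2.4 - (-3))/(-1 - (-3)) × (-2.4 - 1)/(-1 - 1) × (-2.4 - 3)/(-1 - 3) = 0.688500
L_2(-2.4) = (-2.4 - (-3))/(1 - (-3)) × (-2.4 - (-1))/(1 - (-1)) × (-2.4 - 3)/(1 - 3) = -0.283500
L_3(-2.4) = (-2.4 - (-3))/(3 - (-3)) × (-2.4 - (-1))/(3 - (-1)) × (-2.4 - 1)/(3 - 1) = 0.059500

P(-2.4) = (-7)×L_0(-2.4) + 15×L_1(-2.4) + 14×L_2(-2.4) + (-8)×L_3(-2.4)
P(-2.4) = 2.134000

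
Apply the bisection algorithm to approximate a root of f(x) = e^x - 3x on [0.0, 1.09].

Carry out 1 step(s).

f(x) = e^x - 3x
Initial interval: [0.0, 1.09]

Iteration 1:
  c_1 = (0.000000 + 1.090000)/2 = 0.545000
  f(c_1) = f(0.545000) = 0.089608
  f(a) × f(c) ≥ 0, new interval: [0.545000, 1.090000]

After 1 iteration(s), the approximation is c_1 = 0.545000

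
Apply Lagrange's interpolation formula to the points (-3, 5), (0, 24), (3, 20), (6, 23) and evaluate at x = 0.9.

Lagrange interpolation formula:
P(x) = Σ yᵢ × Lᵢ(x)
where Lᵢ(x) = Π_{j≠i} (x - xⱼ)/(xᵢ - xⱼ)

L_0(0.9) = (0.9 - 0)/(-3 - 0) × (0.9 - 3)/(-3 - 3) × (0.9 - 6)/(-3 - 6) = -0.059500
L_1(0.9) = (0.9 - (-3))/(0 - (-3)) × (0.9 - 3)/(0 - 3) × (0.9 - 6)/(0 - 6) = 0.773500
L_2(0.9) = (0.9 - (-3))/(3 - (-3)) × (0.9 - 0)/(3 - 0) × (0.9 - 6)/(3 - 6) = 0.331500
L_3(0.9) = (0.9 - (-3))/(6 - (-3)) × (0.9 - 0)/(6 - 0) × (0.9 - 3)/(6 - 3) = -0.045500

P(0.9) = 5×L_0(0.9) + 24×L_1(0.9) + 20×L_2(0.9) + 23×L_3(0.9)
P(0.9) = 23.850000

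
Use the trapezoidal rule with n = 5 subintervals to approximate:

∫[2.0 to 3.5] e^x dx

f(x) = e^x
a = 2.0, b = 3.5, n = 5
h = (b - a)/n = 0.300000

Trapezoidal rule: (h/2)[f(x₀) + 2f(x₁) + 2f(x₂) + ... + f(xₙ)]

x_0 = 2.0000, f(x_0) = 7.389056, coefficient = 1
x_1 = 2.3000, f(x_1) = 9.974182, coefficient = 2
x_2 = 2.6000, f(x_2) = 13.463738, coefficient = 2
x_3 = 2.9000, f(x_3) = 18.174145, coefficient = 2
x_4 = 3.2000, f(x_4) = 24.532530, coefficient = 2
x_5 = 3.5000, f(x_5) = 33.115452, coefficient = 1

I ≈ (0.300000/2) × 172.793700 = 25.919055
Exact value: 25.726396
Error: 0.192659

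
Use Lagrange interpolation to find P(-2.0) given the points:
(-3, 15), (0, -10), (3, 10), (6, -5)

Lagrange interpolation formula:
P(x) = Σ yᵢ × Lᵢ(x)
where Lᵢ(x) = Π_{j≠i} (x - xⱼ)/(xᵢ - xⱼ)

L_0(-2.0) = (-2.0 - 0)/(-3 - 0) × (-2.0 - 3)/(-3 - 3) × (-2.0 - 6)/(-3 - 6) = 0.493827
L_1(-2.0) = (-2.0 - (-3))/(0 - (-3)) × (-2.0 - 3)/(0 - 3) × (-2.0 - 6)/(0 - 6) = 0.740741
L_2(-2.0) = (-2.0 - (-3))/(3 - (-3)) × (-2.0 - 0)/(3 - 0) × (-2.0 - 6)/(3 - 6) = -0.296296
L_3(-2.0) = (-2.0 - (-3))/(6 - (-3)) × (-2.0 - 0)/(6 - 0) × (-2.0 - 3)/(6 - 3) = 0.061728

P(-2.0) = 15×L_0(-2.0) + (-10)×L_1(-2.0) + 10×L_2(-2.0) + (-5)×L_3(-2.0)
P(-2.0) = -3.271605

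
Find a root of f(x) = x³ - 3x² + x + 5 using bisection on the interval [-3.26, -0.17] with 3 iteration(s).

f(x) = x³ - 3x² + x + 5
Initial interval: [-3.26, -0.17]

Iteration 1:
  c_1 = (-3.260000 + (-0.170000))/2 = -1.715000
  f(c_1) = f(-1.715000) = -10.582876
  f(a) × f(c) ≥ 0, new interval: [-1.715000, -0.170000]
Iteration 2:
  c_2 = (-1.715000 + (-0.170000))/2 = -0.942500
  f(c_2) = f(-0.942500) = 0.555353
  f(a) × f(c) < 0, new interval: [-1.715000, -0.942500]
Iteration 3:
  c_3 = (-1.715000 + (-0.942500))/2 = -1.328750
  f(c_3) = f(-1.328750) = -3.971490
  f(a) × f(c) ≥ 0, new interval: [-1.328750, -0.942500]

After 3 iteration(s), the approximation is c_3 = -1.328750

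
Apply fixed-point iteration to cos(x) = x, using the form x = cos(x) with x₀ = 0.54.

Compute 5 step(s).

Equation: cos(x) = x
Fixed-point form: x = cos(x)
x₀ = 0.54

x_1 = g(0.540000) = 0.857709
x_2 = g(0.857709) = 0.654172
x_3 = g(0.654172) = 0.793552
x_4 = g(0.793552) = 0.701318
x_5 = g(0.701318) = 0.763993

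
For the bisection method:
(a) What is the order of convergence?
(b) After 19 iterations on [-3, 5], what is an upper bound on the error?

(a) Bisection has linear (order 1) convergence; the error is halved each step.

(b) Error bound = (b-a)/2^n = (5 - (-3))/2^{19}
    = 8/2^{19}

(a) 1 (linear); (b) error ≤ 1.53e-05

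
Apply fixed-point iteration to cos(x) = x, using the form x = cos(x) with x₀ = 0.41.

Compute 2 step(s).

Equation: cos(x) = x
Fixed-point form: x = cos(x)
x₀ = 0.41

x_1 = g(0.410000) = 0.917121
x_2 = g(0.917121) = 0.608108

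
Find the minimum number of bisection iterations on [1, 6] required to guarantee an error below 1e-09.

We need (b-a)/2^n ≤ 1e-09
(6 - 1)/2^n ≤ 1e-09
5/2^n ≤ 1e-09
2^n ≥ 5000000000
n ≥ log₂(5000000000) = 32.22
n ≥ 33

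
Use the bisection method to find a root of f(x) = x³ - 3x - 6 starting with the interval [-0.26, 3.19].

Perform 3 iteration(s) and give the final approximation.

f(x) = x³ - 3x - 6
Initial interval: [-0.26, 3.19]

Iteration 1:
  c_1 = (-0.260000 + 3.190000)/2 = 1.465000
  f(c_1) = f(1.465000) = -7.250780
  f(a) × f(c) ≥ 0, new interval: [1.465000, 3.190000]
Iteration 2:
  c_2 = (1.465000 + 3.190000)/2 = 2.327500
  f(c_2) = f(2.327500) = -0.373836
  f(a) × f(c) ≥ 0, new interval: [2.327500, 3.190000]
Iteration 3:
  c_3 = (2.327500 + 3.190000)/2 = 2.758750
  f(c_3) = f(2.758750) = 6.719773
  f(a) × f(c) < 0, new interval: [2.327500, 2.758750]

After 3 iteration(s), the approximation is c_3 = 2.758750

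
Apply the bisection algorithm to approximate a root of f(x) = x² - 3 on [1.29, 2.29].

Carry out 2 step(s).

f(x) = x² - 3
Initial interval: [1.29, 2.29]

Iteration 1:
  c_1 = (1.290000 + 2.290000)/2 = 1.790000
  f(c_1) = f(1.790000) = 0.204100
  f(a) × f(c) < 0, new interval: [1.290000, 1.790000]
Iteration 2:
  c_2 = (1.290000 + 1.790000)/2 = 1.540000
  f(c_2) = f(1.540000) = -0.628400
  f(a) × f(c) ≥ 0, new interval: [1.540000, 1.790000]

After 2 iteration(s), the approximation is c_2 = 1.540000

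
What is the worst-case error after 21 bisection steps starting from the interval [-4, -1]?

Bisection error bound: |error| ≤ (b-a)/2^n
|error| ≤ (-1 - (-4))/2^21 = 3/2^21
|error| ≤ 0.0000014305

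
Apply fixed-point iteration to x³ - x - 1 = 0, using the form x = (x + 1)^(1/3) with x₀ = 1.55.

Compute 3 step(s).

Equation: x³ - x - 1 = 0
Fixed-point form: x = (x + 1)^(1/3)
x₀ = 1.55

x_1 = g(1.550000) = 1.366197
x_2 = g(1.366197) = 1.332550
x_3 = g(1.332550) = 1.326204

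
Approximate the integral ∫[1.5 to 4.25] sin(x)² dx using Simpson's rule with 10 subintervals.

f(x) = sin(x)²
a = 1.5, b = 4.25, n = 10
h = (b - a)/n = 0.275000

Simpson's rule: (h/3)[f(x₀) + 4f(x₁) + 2f(x₂) + ... + f(xₙ)]

x_0 = 1.5000, f(x_0) = 0.994996, coefficient = 1
x_1 = 1.7750, f(x_1) = 0.958877, coefficient = 4
x_2 = 2.0500, f(x_2) = 0.787412, coefficient = 2
x_3 = 2.3250, f(x_3) = 0.531174, coefficient = 4
x_4 = 2.6000, f(x_4) = 0.265742, coefficient = 2
x_5 = 2.8750, f(x_5) = 0.069404, coefficient = 4
x_6 = 3.1500, f(x_6) = 0.000071, coefficient = 2
x_7 = 3.4250, f(x_7) = 0.078192, coefficient = 4
x_8 = 3.7000, f(x_8) = 0.280726, coefficient = 2
x_9 = 3.9750, f(x_9) = 0.547935, coefficient = 4
x_10 = 4.2500, f(x_10) = 0.801006, coefficient = 1

I ≈ (0.275000/3) × 13.206235 = 1.210572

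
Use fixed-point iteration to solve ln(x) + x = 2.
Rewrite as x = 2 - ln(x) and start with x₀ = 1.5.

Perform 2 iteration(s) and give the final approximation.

Equation: ln(x) + x = 2
Fixed-point form: x = 2 - ln(x)
x₀ = 1.5

x_1 = g(1.500000) = 1.594535
x_2 = g(1.594535) = 1.533418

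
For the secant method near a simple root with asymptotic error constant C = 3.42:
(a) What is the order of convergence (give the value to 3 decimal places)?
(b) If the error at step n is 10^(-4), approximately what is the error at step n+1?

(a) Secant method has superlinear convergence with order φ = (1+√5)/2 ≈ 1.618.
    This means |e_{n+1}| ≈ C|e_n|^1.618.

(b) With |e_n| = 10^(-4) and C = 3.42:
    |e_{n+1}| ≈ 3.42 × (10^(-4))^1.618 = 3.42 × 10^(-6.47)

(a) ≈ 1.618 (golden ratio); (b) |e_{n+1}| ≈ 1.153e-06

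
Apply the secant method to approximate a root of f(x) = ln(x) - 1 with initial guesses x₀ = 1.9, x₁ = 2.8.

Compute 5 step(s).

f(x) = ln(x) - 1
x₀ = 1.9, x₁ = 2.8

Secant formula: x_{n+1} = x_n - f(x_n)(x_n - x_{n-1})/(f(x_n) - f(x_{n-1}))

Iteration 1:
  f(1.900000) = -0.358146
  f(2.800000) = 0.029619
  x_2 = 2.800000 - 0.029619×(2.800000 - 1.900000)/(0.029619 - (-0.358146))
       = 2.731254
Iteration 2:
  f(2.800000) = 0.029619
  f(2.731254) = 0.004761
  x_3 = 2.731254 - 0.004761×(2.731254 - 2.800000)/(0.004761 - 0.029619)
       = 2.718088
Iteration 3:
  f(2.731254) = 0.004761
  f(2.718088) = -0.000071
  x_4 = 2.718088 - (-0.000071)×(2.718088 - 2.731254)/(-0.000071 - 0.004761)
       = 2.718282
Iteration 4:
  f(2.718088) = -0.000071
  f(2.718282) = 0.000000
  x_5 = 2.718282 - 0.000000×(2.718282 - 2.718088)/(0.000000 - (-0.000071))
       = 2.718282
Iteration 5:
  f(2.718282) = 0.000000
  f(2.718282) = 0.000000
  x_6 = 2.718282 - 0.000000×(2.718282 - 2.718282)/(0.000000 - 0.000000)
       = 2.718282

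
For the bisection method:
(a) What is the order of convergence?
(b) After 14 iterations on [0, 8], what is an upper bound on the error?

(a) Bisection has linear (order 1) convergence; the error is halved each step.

(b) Error bound = (b-a)/2^n = (8 - 0)/2^{14}
    = 8/2^{14}

(a) 1 (linear); (b) error ≤ 4.88e-04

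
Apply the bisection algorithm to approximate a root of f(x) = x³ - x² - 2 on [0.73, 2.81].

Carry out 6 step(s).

f(x) = x³ - x² - 2
Initial interval: [0.73, 2.81]

Iteration 1:
  c_1 = (0.730000 + 2.810000)/2 = 1.770000
  f(c_1) = f(1.770000) = 0.412333
  f(a) × f(c) < 0, new interval: [0.730000, 1.770000]
Iteration 2:
  c_2 = (0.730000 + 1.770000)/2 = 1.250000
  f(c_2) = f(1.250000) = -1.609375
  f(a) × f(c) ≥ 0, new interval: [1.250000, 1.770000]
Iteration 3:
  c_3 = (1.250000 + 1.770000)/2 = 1.510000
  f(c_3) = f(1.510000) = -0.837149
  f(a) × f(c) ≥ 0, new interval: [1.510000, 1.770000]
Iteration 4:
  c_4 = (1.510000 + 1.770000)/2 = 1.640000
  f(c_4) = f(1.640000) = -0.278656
  f(a) × f(c) ≥ 0, new interval: [1.640000, 1.770000]
Iteration 5:
  c_5 = (1.640000 + 1.770000)/2 = 1.705000
  f(c_5) = f(1.705000) = 0.049453
  f(a) × f(c) < 0, new interval: [1.640000, 1.705000]
Iteration 6:
  c_6 = (1.640000 + 1.705000)/2 = 1.672500
  f(c_6) = f(1.672500) = -0.118845
  f(a) × f(c) ≥ 0, new interval: [1.672500, 1.705000]

After 6 iteration(s), the approximation is c_6 = 1.672500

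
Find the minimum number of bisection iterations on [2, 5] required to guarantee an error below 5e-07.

We need (b-a)/2^n ≤ 5e-07
(5 - 2)/2^n ≤ 5e-07
3/2^n ≤ 5e-07
2^n ≥ 6000000
n ≥ log₂(6000000) = 22.52
n ≥ 23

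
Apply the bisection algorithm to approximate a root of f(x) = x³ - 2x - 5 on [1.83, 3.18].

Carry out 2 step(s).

f(x) = x³ - 2x - 5
Initial interval: [1.83, 3.18]

Iteration 1:
  c_1 = (1.830000 + 3.180000)/2 = 2.505000
  f(c_1) = f(2.505000) = 5.708938
  f(a) × f(c) < 0, new interval: [1.830000, 2.505000]
Iteration 2:
  c_2 = (1.830000 + 2.505000)/2 = 2.167500
  f(c_2) = f(2.167500) = 0.848037
  f(a) × f(c) < 0, new interval: [1.830000, 2.167500]

After 2 iteration(s), the approximation is c_2 = 2.167500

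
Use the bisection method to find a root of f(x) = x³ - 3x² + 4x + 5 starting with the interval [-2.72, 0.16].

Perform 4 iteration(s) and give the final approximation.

f(x) = x³ - 3x² + 4x + 5
Initial interval: [-2.72, 0.16]

Iteration 1:
  c_1 = (-2.720000 + 0.160000)/2 = -1.280000
  f(c_1) = f(-1.280000) = -7.132352
  f(a) × f(c) ≥ 0, new interval: [-1.280000, 0.160000]
Iteration 2:
  c_2 = (-1.280000 + 0.160000)/2 = -0.560000
  f(c_2) = f(-0.560000) = 1.643584
  f(a) × f(c) < 0, new interval: [-1.280000, -0.560000]
Iteration 3:
  c_3 = (-1.280000 + (-0.560000))/2 = -0.920000
  f(c_3) = f(-0.920000) = -1.997888
  f(a) × f(c) ≥ 0, new interval: [-0.920000, -0.560000]
Iteration 4:
  c_4 = (-0.920000 + (-0.560000))/2 = -0.740000
  f(c_4) = f(-0.740000) = -0.008024
  f(a) × f(c) ≥ 0, new interval: [-0.740000, -0.560000]

After 4 iteration(s), the approximation is c_4 = -0.740000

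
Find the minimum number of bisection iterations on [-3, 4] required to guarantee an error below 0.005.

We need (b-a)/2^n ≤ 0.005
(4 - (-3))/2^n ≤ 0.005
7/2^n ≤ 0.005
2^n ≥ 1400
n ≥ log₂(1400) = 10.45
n ≥ 11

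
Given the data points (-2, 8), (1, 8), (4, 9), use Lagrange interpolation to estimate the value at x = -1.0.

Lagrange interpolation formula:
P(x) = Σ yᵢ × Lᵢ(x)
where Lᵢ(x) = Π_{j≠i} (x - xⱼ)/(xᵢ - xⱼ)

L_0(-1.0) = (-1.0 - 1)/(-2 - 1) × (-1.0 - 4)/(-2 - 4) = 0.555556
L_1(-1.0) = (-1.0 - (-2))/(1 - (-2)) × (-1.0 - 4)/(1 - 4) = 0.555556
L_2(-1.0) = (-1.0 - (-2))/(4 - (-2)) × (-1.0 - 1)/(4 - 1) = -0.111111

P(-1.0) = 8×L_0(-1.0) + 8×L_1(-1.0) + 9×L_2(-1.0)
P(-1.0) = 7.888889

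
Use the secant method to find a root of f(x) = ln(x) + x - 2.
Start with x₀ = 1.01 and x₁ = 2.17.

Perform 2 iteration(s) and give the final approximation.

f(x) = ln(x) + x - 2
x₀ = 1.01, x₁ = 2.17

Secant formula: x_{n+1} = x_n - f(x_n)(x_n - x_{n-1})/(f(x_n) - f(x_{n-1}))

Iteration 1:
  f(1.010000) = -0.980050
  f(2.170000) = 0.944727
  x_2 = 2.170000 - 0.944727×(2.170000 - 1.010000)/(0.944727 - (-0.980050))
       = 1.600644
Iteration 2:
  f(2.170000) = 0.944727
  f(1.600644) = 0.071050
  x_3 = 1.600644 - 0.071050×(1.600644 - 2.170000)/(0.071050 - 0.944727)
       = 1.554342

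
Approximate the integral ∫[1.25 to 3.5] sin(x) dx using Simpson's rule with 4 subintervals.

f(x) = sin(x)
a = 1.25, b = 3.5, n = 4
h = (b - a)/n = 0.562500

Simpson's rule: (h/3)[f(x₀) + 4f(x₁) + 2f(x₂) + ... + f(xₙ)]

x_0 = 1.2500, f(x_0) = 0.948985, coefficient = 1
x_1 = 1.8125, f(x_1) = 0.970932, coefficient = 4
x_2 = 2.3750, f(x_2) = 0.693685, coefficient = 2
x_3 = 2.9375, f(x_3) = 0.202679, coefficient = 4
x_4 = 3.5000, f(x_4) = -0.350783, coefficient = 1

I ≈ (0.562500/3) × 6.680013 = 1.252502
Exact value: 1.251779
Error: 0.000723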